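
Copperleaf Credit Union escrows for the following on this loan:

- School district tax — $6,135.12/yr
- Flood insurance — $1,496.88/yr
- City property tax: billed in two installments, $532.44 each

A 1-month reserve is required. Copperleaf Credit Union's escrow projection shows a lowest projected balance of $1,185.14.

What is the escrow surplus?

School district tax — $6,135.12
Flood insurance — $1,496.88
City property tax — $532.44 × 2 = $1,064.88
Total per year = $8,696.88
Monthly = $8,696.88 / 12 = $724.74
Required cushion = 1 × $724.74 = $724.74
Surplus = $1,185.14 − $724.74 = $460.40

$460.40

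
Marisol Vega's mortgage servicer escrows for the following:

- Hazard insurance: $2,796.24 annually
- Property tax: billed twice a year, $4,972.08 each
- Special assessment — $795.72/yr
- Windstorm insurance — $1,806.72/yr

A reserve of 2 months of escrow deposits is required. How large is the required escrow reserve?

$2,557.14

Hazard insurance = $2,796.24
Property tax = $4,972.08 × 2 = $9,944.16
Special assessment = $795.72
Windstorm insurance = $1,806.72
Combined annual = $15,342.84
Monthly escrow = $15,342.84 ÷ 12 = $1,278.57
Reserve = 2 × $1,278.57 = $2,557.14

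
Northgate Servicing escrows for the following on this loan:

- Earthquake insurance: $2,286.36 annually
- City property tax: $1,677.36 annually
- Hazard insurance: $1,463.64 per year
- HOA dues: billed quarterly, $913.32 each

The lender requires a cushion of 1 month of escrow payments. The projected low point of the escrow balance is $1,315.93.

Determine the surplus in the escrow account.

Earthquake insurance — $2,286.36/yr
City property tax — $1,677.36/yr
Hazard insurance — $1,463.64/yr
HOA dues — $913.32 × 4 = $3,653.28/yr
Annual escrow total = $2,286.36 + $1,677.36 + $1,463.64 + $3,653.28 = $9,080.64
Base monthly escrow = $9,080.64 / 12 = $756.72
Required cushion = 1 × $756.72 = $756.72
Excess over cushion: $1,315.93 − $756.72 = $559.21

$559.21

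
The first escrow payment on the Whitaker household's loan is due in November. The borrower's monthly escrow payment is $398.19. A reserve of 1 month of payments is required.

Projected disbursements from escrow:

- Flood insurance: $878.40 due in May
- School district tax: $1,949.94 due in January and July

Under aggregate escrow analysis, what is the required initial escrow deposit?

$1,592.76

Cushion = 1 × $398.19 = $398.19
Trial balance (start $0, +$398.19 each month, − disbursements):
  Nov: +$398.19 → $398.19
  Dec: +$398.19 → $796.38
  Jan: +$398.19 − $1,949.94 → -$755.37
  Feb: +$398.19 → -$357.18
  Mar: +$398.19 → $41.01
  Apr: +$398.19 → $439.20
  May: +$398.19 − $878.40 → -$41.01
  Jun: +$398.19 → $357.18
  Jul: +$398.19 − $1,949.94 → -$1,194.57
  Aug: +$398.19 → -$796.38
  Sep: +$398.19 → -$398.19
  Oct: +$398.19 → $0.00
Lowest trial balance = -$1,194.57 (Jul)
Initial deposit = cushion − low point = $398.19 − (-$1,194.57) = $1,592.76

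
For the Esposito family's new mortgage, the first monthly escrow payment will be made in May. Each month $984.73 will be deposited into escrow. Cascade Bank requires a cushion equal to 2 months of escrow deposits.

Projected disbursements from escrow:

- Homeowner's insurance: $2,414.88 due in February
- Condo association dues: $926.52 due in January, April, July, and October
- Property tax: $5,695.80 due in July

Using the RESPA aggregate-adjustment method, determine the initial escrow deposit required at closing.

Cushion = 2 × $984.73 = $1,969.46
Trial balance (start $0, +$984.73 each month, − disbursements):
  May: +$984.73 → $984.73
  Jun: +$984.73 → $1,969.46
  Jul: +$984.73 − $6,622.32 → -$3,668.13
  Aug: +$984.73 → -$2,683.40
  Sep: +$984.73 → -$1,698.67
  Oct: +$984.73 − $926.52 → -$1,640.46
  Nov: +$984.73 → -$655.73
  Dec: +$984.73 → $329.00
  Jan: +$984.73 − $926.52 → $387.21
  Feb: +$984.73 − $2,414.88 → -$1,042.94
  Mar: +$984.73 → -$58.21
  Apr: +$984.73 − $926.52 → $0.00
Lowest trial balance = -$3,668.13 (Jul)
Initial deposit = cushion − low point = $1,969.46 − (-$3,668.13) = $5,637.59

$5,637.59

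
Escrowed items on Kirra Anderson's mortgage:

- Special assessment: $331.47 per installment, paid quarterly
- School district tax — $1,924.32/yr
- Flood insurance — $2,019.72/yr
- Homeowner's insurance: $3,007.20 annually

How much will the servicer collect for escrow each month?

$689.76

Special assessment = $331.47 × 4 = $1,325.88/yr
School district tax = $1,924.32/yr
Flood insurance = $2,019.72/yr
Homeowner's insurance = $3,007.20/yr
Total per year = $1,325.88 + $1,924.32 + $2,019.72 + $3,007.20 = $8,277.12
Monthly escrow = $8,277.12 / 12 = $689.76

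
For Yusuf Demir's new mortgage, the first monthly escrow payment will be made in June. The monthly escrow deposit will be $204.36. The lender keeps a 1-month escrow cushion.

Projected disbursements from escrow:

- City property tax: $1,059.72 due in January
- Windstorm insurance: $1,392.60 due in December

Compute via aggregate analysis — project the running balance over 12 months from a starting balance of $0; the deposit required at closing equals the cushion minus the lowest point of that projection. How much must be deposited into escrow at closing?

Cushion = 1 × $204.36 = $204.36
Trial balance (start $0, +$204.36 each month, − disbursements):
  Jun: +$204.36 → $204.36
  Jul: +$204.36 → $408.72
  Aug: +$204.36 → $613.08
  Sep: +$204.36 → $817.44
  Oct: +$204.36 → $1,021.80
  Nov: +$204.36 → $1,226.16
  Dec: +$204.36 − $1,392.60 → $37.92
  Jan: +$204.36 − $1,059.72 → -$817.44
  Feb: +$204.36 → -$613.08
  Mar: +$204.36 → -$408.72
  Apr: +$204.36 → -$204.36
  May: +$204.36 → $0.00
Lowest trial balance = -$817.44 (Jan)
Initial deposit = cushion − low point = $204.36 − (-$817.44) = $1,021.80

$1,021.80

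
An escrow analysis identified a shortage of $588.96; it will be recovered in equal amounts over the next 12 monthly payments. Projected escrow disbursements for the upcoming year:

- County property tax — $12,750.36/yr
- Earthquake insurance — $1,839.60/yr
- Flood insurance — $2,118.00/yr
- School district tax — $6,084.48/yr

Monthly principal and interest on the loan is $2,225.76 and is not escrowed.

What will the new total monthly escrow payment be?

$1,948.45

County property tax = $12,750.36 per year
Earthquake insurance = $1,839.60 per year
Flood insurance = $2,118.00 per year
School district tax = $6,084.48 per year
Combined annual = $12,750.36 + $1,839.60 + $2,118.00 + $6,084.48 = $22,792.44
Monthly = $22,792.44 / 12 = $1,899.37
Monthly shortage recovery: $588.96 ÷ 12 = $49.08
New monthly escrow = $1,899.37 + $49.08 = $1,948.45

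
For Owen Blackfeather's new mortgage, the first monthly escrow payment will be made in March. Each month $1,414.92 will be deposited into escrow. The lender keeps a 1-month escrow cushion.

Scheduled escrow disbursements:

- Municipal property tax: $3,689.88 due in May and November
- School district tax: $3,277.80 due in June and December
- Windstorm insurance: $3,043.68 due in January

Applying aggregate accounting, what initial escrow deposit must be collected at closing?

Cushion = 1 × $1,414.92 = $1,414.92
Trial balance (start $0, +$1,414.92 each month, − disbursements):
  Mar: +$1,414.92 → $1,414.92
  Apr: +$1,414.92 → $2,829.84
  May: +$1,414.92 − $3,689.88 → $554.88
  Jun: +$1,414.92 − $3,277.80 → -$1,308.00
  Jul: +$1,414.92 → $106.92
  Aug: +$1,414.92 → $1,521.84
  Sep: +$1,414.92 → $2,936.76
  Oct: +$1,414.92 → $4,351.68
  Nov: +$1,414.92 − $3,689.88 → $2,076.72
  Dec: +$1,414.92 − $3,277.80 → $213.84
  Jan: +$1,414.92 − $3,043.68 → -$1,414.92
  Feb: +$1,414.92 → $0.00
Lowest trial balance = -$1,414.92 (Jan)
Initial deposit = cushion − low point = $1,414.92 − (-$1,414.92) = $2,829.84

$2,829.84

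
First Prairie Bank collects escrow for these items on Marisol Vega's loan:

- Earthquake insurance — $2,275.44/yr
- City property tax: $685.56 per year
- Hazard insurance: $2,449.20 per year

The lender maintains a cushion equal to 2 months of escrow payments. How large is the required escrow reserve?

Earthquake insurance: $2,275.44/yr
City property tax: $685.56/yr
Hazard insurance: $2,449.20/yr
Yearly total = $5,410.20
Base monthly escrow = $5,410.20 / 12 = $450.85
Required cushion = 2 × $450.85 = $901.70

$901.70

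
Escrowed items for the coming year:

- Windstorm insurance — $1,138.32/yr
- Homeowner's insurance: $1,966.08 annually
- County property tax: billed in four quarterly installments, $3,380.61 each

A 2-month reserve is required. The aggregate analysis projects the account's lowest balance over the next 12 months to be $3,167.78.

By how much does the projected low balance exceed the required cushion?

$396.64

Windstorm insurance — $1,138.32/yr
Homeowner's insurance — $1,966.08/yr
County property tax — $3,380.61 × 4 = $13,522.44/yr
Annual escrow total = $1,138.32 + $1,966.08 + $13,522.44 = $16,626.84
Monthly = $16,626.84 ÷ 12 = $1,385.57
Cushion = 2 × $1,385.57 = $2,771.14
Surplus = $3,167.78 − $2,771.14 = $396.64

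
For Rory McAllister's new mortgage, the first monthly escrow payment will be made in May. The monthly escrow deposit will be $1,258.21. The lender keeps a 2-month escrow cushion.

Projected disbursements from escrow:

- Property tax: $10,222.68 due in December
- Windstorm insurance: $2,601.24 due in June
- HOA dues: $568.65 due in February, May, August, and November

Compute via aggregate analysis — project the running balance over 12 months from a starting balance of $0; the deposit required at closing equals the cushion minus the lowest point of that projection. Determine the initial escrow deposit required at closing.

Cushion = 2 × $1,258.21 = $2,516.42
Trial balance (start $0, +$1,258.21 each month, − disbursements):
  May: +$1,258.21 − $568.65 → $689.56
  Jun: +$1,258.21 − $2,601.24 → -$653.47
  Jul: +$1,258.21 → $604.74
  Aug: +$1,258.21 − $568.65 → $1,294.30
  Sep: +$1,258.21 → $2,552.51
  Oct: +$1,258.21 → $3,810.72
  Nov: +$1,258.21 − $568.65 → $4,500.28
  Dec: +$1,258.21 − $10,222.68 → -$4,464.19
  Jan: +$1,258.21 → -$3,205.98
  Feb: +$1,258.21 − $568.65 → -$2,516.42
  Mar: +$1,258.21 → -$1,258.21
  Apr: +$1,258.21 → $0.00
Lowest trial balance = -$4,464.19 (Dec)
Initial deposit = cushion − low point = $2,516.42 − (-$4,464.19) = $6,980.61

$6,980.61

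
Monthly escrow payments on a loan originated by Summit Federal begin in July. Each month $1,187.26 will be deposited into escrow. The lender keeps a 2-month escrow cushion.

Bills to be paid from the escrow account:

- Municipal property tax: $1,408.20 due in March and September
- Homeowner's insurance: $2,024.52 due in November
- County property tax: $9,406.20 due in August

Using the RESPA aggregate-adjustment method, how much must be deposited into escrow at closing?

Cushion = 2 × $1,187.26 = $2,374.52
Trial balance (start $0, +$1,187.26 each month, − disbursements):
  Jul: +$1,187.26 → $1,187.26
  Aug: +$1,187.26 − $9,406.20 → -$7,031.68
  Sep: +$1,187.26 − $1,408.20 → -$7,252.62
  Oct: +$1,187.26 → -$6,065.36
  Nov: +$1,187.26 − $2,024.52 → -$6,902.62
  Dec: +$1,187.26 → -$5,715.36
  Jan: +$1,187.26 → -$4,528.10
  Feb: +$1,187.26 → -$3,340.84
  Mar: +$1,187.26 − $1,408.20 → -$3,561.78
  Apr: +$1,187.26 → -$2,374.52
  May: +$1,187.26 → -$1,187.26
  Jun: +$1,187.26 → $0.00
Lowest trial balance = -$7,252.62 (Sep)
Initial deposit = cushion − low point = $2,374.52 − (-$7,252.62) = $9,627.14

$9,627.14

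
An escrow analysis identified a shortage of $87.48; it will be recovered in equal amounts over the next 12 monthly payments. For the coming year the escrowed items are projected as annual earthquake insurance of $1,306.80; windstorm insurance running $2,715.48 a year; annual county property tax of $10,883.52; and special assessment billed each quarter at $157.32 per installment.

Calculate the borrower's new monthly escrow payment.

Earthquake insurance — $1,306.80
Windstorm insurance — $2,715.48
County property tax — $10,883.52
Special assessment — $157.32 × 4 = $629.28
Yearly total = $1,306.80 + $2,715.48 + $10,883.52 + $629.28 = $15,535.08
Base monthly escrow = $15,535.08 / 12 = $1,294.59
Monthly shortage recovery: $87.48 ÷ 12 = $7.29
New monthly escrow = $1,294.59 + $7.29 = $1,301.88

$1,301.88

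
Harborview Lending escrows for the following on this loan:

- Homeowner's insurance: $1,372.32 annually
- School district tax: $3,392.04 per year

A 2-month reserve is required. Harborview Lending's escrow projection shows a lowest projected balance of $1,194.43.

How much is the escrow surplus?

$400.37

Homeowner's insurance: $1,372.32 annually
School district tax: $3,392.04 annually
Total annual escrow = $4,764.36
Monthly = $4,764.36 ÷ 12 = $397.03
Required reserve = 2 × $397.03 = $794.06
Surplus = $1,194.43 − $794.06 = $400.37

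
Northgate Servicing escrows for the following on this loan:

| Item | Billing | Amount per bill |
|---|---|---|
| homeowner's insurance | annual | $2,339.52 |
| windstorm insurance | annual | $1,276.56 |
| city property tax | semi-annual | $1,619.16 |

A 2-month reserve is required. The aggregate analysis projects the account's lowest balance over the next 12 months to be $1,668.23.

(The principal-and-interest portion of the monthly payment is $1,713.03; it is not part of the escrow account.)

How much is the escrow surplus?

Homeowner's insurance: $2,339.52 annually
Windstorm insurance: $1,276.56 annually
City property tax: $1,619.16 × 2 = $3,238.32 annually
Combined annual = $6,854.40
Monthly = $6,854.40 ÷ 12 = $571.20
Required reserve = 2 × $571.20 = $1,142.40
Surplus = $1,668.23 − $1,142.40 = $525.83

$525.83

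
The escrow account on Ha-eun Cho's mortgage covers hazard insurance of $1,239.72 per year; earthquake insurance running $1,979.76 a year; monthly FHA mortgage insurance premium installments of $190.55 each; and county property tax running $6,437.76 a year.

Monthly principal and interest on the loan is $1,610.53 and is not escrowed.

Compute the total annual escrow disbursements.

$11,943.84

Hazard insurance: $1,239.72
Earthquake insurance: $1,979.76
FHA mortgage insurance premium: $190.55 × 12 = $2,286.60
County property tax: $6,437.76
Total annual escrow = $11,943.84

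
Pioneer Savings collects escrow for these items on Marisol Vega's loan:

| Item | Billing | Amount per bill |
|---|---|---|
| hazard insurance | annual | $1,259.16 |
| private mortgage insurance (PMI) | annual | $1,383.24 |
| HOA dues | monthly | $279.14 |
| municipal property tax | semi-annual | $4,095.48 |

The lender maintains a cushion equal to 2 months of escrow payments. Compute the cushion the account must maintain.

Hazard insurance: $1,259.16/yr
Private mortgage insurance (PMI): $1,383.24/yr
HOA dues: $279.14 × 12 = $3,349.68/yr
Municipal property tax: $4,095.48 × 2 = $8,190.96/yr
Annual escrow total = $1,259.16 + $1,383.24 + $3,349.68 + $8,190.96 = $14,183.04
Monthly = $14,183.04 ÷ 12 = $1,181.92
Reserve = 2 × $1,181.92 = $2,363.84

$2,363.84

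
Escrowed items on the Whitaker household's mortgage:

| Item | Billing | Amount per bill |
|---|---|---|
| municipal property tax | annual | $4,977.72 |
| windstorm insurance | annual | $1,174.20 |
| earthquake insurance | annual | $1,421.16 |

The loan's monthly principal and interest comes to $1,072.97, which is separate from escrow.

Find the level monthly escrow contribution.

Municipal property tax — $4,977.72/yr
Windstorm insurance — $1,174.20/yr
Earthquake insurance — $1,421.16/yr
Yearly total = $4,977.72 + $1,174.20 + $1,421.16 = $7,573.08
Monthly escrow = $7,573.08 ÷ 12 = $631.09

$631.09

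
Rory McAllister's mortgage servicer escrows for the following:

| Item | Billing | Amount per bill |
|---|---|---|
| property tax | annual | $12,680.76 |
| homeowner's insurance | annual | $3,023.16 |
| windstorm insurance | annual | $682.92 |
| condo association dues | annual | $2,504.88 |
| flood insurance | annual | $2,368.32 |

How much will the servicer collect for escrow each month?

Property tax: $12,680.76 annually
Homeowner's insurance: $3,023.16 annually
Windstorm insurance: $682.92 annually
Condo association dues: $2,504.88 annually
Flood insurance: $2,368.32 annually
Total annual escrow = $12,680.76 + $3,023.16 + $682.92 + $2,504.88 + $2,368.32 = $21,260.04
Monthly escrow = $21,260.04 / 12 = $1,771.67

$1,771.67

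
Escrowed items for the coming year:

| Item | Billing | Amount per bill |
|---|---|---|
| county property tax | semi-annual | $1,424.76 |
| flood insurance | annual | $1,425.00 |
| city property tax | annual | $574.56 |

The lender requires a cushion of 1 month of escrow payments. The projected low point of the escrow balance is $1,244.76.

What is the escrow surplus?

County property tax — $1,424.76 × 2 = $2,849.52
Flood insurance — $1,425.00
City property tax — $574.56
Total per year = $2,849.52 + $1,425.00 + $574.56 = $4,849.08
Base monthly escrow = $4,849.08 / 12 = $404.09
Required reserve = 1 × $404.09 = $404.09
Excess over cushion: $1,244.76 − $404.09 = $840.67

$840.67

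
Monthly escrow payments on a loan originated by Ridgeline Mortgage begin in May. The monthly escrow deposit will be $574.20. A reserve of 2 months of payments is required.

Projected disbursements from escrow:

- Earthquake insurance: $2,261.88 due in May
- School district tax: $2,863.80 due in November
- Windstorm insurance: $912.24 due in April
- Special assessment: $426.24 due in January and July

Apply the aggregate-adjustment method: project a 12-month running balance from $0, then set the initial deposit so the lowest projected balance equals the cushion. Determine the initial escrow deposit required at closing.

Cushion = 2 × $574.20 = $1,148.40
Trial balance (start $0, +$574.20 each month, − disbursements):
  May: +$574.20 − $2,261.88 → -$1,687.68
  Jun: +$574.20 → -$1,113.48
  Jul: +$574.20 − $426.24 → -$965.52
  Aug: +$574.20 → -$391.32
  Sep: +$574.20 → $182.88
  Oct: +$574.20 → $757.08
  Nov: +$574.20 − $2,863.80 → -$1,532.52
  Dec: +$574.20 → -$958.32
  Jan: +$574.20 − $426.24 → -$810.36
  Feb: +$574.20 → -$236.16
  Mar: +$574.20 → $338.04
  Apr: +$574.20 − $912.24 → $0.00
Lowest trial balance = -$1,687.68 (May)
Initial deposit = cushion − low point = $1,148.40 − (-$1,687.68) = $2,836.08

$2,836.08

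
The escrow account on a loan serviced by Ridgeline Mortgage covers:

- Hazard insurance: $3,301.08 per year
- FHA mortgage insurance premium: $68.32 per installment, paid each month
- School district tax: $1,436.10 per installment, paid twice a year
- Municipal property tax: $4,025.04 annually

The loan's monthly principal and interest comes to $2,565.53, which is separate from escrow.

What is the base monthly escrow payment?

$918.18

Hazard insurance — $3,301.08 per year
FHA mortgage insurance premium — $68.32 × 12 = $819.84 per year
School district tax — $1,436.10 × 2 = $2,872.20 per year
Municipal property tax — $4,025.04 per year
Combined annual = $3,301.08 + $819.84 + $2,872.20 + $4,025.04 = $11,018.16
Monthly escrow = $11,018.16 ÷ 12 = $918.18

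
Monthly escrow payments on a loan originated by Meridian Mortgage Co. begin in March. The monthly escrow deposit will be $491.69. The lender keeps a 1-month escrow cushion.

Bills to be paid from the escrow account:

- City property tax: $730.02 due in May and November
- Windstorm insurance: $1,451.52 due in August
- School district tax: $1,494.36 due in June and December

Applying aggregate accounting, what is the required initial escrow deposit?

Cushion = 1 × $491.69 = $491.69
Trial balance (start $0, +$491.69 each month, − disbursements):
  Mar: +$491.69 → $491.69
  Apr: +$491.69 → $983.38
  May: +$491.69 − $730.02 → $745.05
  Jun: +$491.69 − $1,494.36 → -$257.62
  Jul: +$491.69 → $234.07
  Aug: +$491.69 − $1,451.52 → -$725.76
  Sep: +$491.69 → -$234.07
  Oct: +$491.69 → $257.62
  Nov: +$491.69 − $730.02 → $19.29
  Dec: +$491.69 − $1,494.36 → -$983.38
  Jan: +$491.69 → -$491.69
  Feb: +$491.69 → $0.00
Lowest trial balance = -$983.38 (Dec)
Initial deposit = cushion − low point = $491.69 − (-$983.38) = $1,475.07

$1,475.07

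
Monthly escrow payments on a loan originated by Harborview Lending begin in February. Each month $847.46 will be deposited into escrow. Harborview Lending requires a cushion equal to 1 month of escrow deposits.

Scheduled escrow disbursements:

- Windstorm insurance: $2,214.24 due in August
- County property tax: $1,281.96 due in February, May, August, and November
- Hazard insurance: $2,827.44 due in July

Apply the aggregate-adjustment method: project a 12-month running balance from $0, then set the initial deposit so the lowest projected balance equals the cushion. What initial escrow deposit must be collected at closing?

$3,802.80

Cushion = 1 × $847.46 = $847.46
Trial balance (start $0, +$847.46 each month, − disbursements):
  Feb: +$847.46 − $1,281.96 → -$434.50
  Mar: +$847.46 → $412.96
  Apr: +$847.46 → $1,260.42
  May: +$847.46 − $1,281.96 → $825.92
  Jun: +$847.46 → $1,673.38
  Jul: +$847.46 − $2,827.44 → -$306.60
  Aug: +$847.46 − $3,496.20 → -$2,955.34
  Sep: +$847.46 → -$2,107.88
  Oct: +$847.46 → -$1,260.42
  Nov: +$847.46 − $1,281.96 → -$1,694.92
  Dec: +$847.46 → -$847.46
  Jan: +$847.46 → $0.00
Lowest trial balance = -$2,955.34 (Aug)
Initial deposit = cushion − low point = $847.46 − (-$2,955.34) = $3,802.80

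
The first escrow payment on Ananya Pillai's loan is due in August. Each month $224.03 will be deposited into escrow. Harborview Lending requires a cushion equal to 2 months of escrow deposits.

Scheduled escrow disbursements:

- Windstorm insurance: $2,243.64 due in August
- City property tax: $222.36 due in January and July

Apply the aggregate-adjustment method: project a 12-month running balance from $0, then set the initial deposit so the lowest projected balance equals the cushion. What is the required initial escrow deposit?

$2,467.67

Cushion = 2 × $224.03 = $448.06
Trial balance (start $0, +$224.03 each month, − disbursements):
  Aug: +$224.03 − $2,243.64 → -$2,019.61
  Sep: +$224.03 → -$1,795.58
  Oct: +$224.03 → -$1,571.55
  Nov: +$224.03 → -$1,347.52
  Dec: +$224.03 → -$1,123.49
  Jan: +$224.03 − $222.36 → -$1,121.82
  Feb: +$224.03 → -$897.79
  Mar: +$224.03 → -$673.76
  Apr: +$224.03 → -$449.73
  May: +$224.03 → -$225.70
  Jun: +$224.03 → -$1.67
  Jul: +$224.03 − $222.36 → $0.00
Lowest trial balance = -$2,019.61 (Aug)
Initial deposit = cushion − low point = $448.06 − (-$2,019.61) = $2,467.67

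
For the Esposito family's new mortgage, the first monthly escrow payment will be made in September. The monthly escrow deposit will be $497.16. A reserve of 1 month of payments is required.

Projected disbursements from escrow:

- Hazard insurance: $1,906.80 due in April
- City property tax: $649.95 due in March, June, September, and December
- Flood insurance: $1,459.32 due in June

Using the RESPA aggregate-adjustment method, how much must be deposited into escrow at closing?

$1,491.48

Cushion = 1 × $497.16 = $497.16
Trial balance (start $0, +$497.16 each month, − disbursements):
  Sep: +$497.16 − $649.95 → -$152.79
  Oct: +$497.16 → $344.37
  Nov: +$497.16 → $841.53
  Dec: +$497.16 − $649.95 → $688.74
  Jan: +$497.16 → $1,185.90
  Feb: +$497.16 → $1,683.06
  Mar: +$497.16 − $649.95 → $1,530.27
  Apr: +$497.16 − $1,906.80 → $120.63
  May: +$497.16 → $617.79
  Jun: +$497.16 − $2,109.27 → -$994.32
  Jul: +$497.16 → -$497.16
  Aug: +$497.16 → $0.00
Lowest trial balance = -$994.32 (Jun)
Initial deposit = cushion − low point = $497.16 − (-$994.32) = $1,491.48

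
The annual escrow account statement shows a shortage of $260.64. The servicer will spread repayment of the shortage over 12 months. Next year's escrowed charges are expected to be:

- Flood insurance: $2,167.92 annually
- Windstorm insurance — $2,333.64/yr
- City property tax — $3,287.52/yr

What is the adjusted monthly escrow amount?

$670.81

Flood insurance: $2,167.92
Windstorm insurance: $2,333.64
City property tax: $3,287.52
Annual escrow total = $2,167.92 + $2,333.64 + $3,287.52 = $7,789.08
Per month = $7,789.08 / 12 = $649.09
Monthly shortage recovery: $260.64 / 12 = $21.72
Adjusted monthly = $649.09 + $21.72 = $670.81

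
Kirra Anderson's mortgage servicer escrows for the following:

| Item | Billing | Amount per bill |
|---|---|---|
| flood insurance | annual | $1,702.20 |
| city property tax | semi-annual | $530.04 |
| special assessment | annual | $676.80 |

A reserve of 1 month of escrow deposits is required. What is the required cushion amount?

$286.59

Flood insurance — $1,702.20/yr
City property tax — $530.04 × 2 = $1,060.08/yr
Special assessment — $676.80/yr
Total per year = $1,702.20 + $1,060.08 + $676.80 = $3,439.08
Base monthly escrow = $3,439.08 / 12 = $286.59
Reserve = 1 × $286.59 = $286.59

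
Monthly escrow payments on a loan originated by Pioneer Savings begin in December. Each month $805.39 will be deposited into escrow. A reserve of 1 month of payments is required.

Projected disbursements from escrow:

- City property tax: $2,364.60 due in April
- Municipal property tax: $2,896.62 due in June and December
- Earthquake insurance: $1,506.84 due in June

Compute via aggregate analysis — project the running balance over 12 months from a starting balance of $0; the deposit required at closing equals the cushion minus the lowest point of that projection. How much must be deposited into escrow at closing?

Cushion = 1 × $805.39 = $805.39
Trial balance (start $0, +$805.39 each month, − disbursements):
  Dec: +$805.39 − $2,896.62 → -$2,091.23
  Jan: +$805.39 → -$1,285.84
  Feb: +$805.39 → -$480.45
  Mar: +$805.39 → $324.94
  Apr: +$805.39 − $2,364.60 → -$1,234.27
  May: +$805.39 → -$428.88
  Jun: +$805.39 − $4,403.46 → -$4,026.95
  Jul: +$805.39 → -$3,221.56
  Aug: +$805.39 → -$2,416.17
  Sep: +$805.39 → -$1,610.78
  Oct: +$805.39 → -$805.39
  Nov: +$805.39 → $0.00
Lowest trial balance = -$4,026.95 (Jun)
Initial deposit = cushion − low point = $805.39 − (-$4,026.95) = $4,832.34

$4,832.34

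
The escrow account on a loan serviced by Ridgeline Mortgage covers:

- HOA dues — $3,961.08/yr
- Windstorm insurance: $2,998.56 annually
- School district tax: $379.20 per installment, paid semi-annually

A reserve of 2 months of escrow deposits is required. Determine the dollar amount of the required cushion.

HOA dues = $3,961.08 annually
Windstorm insurance = $2,998.56 annually
School district tax = $379.20 × 2 = $758.40 annually
Total per year = $7,718.04
Monthly escrow = $7,718.04 ÷ 12 = $643.17
Required cushion = 2 × $643.17 = $1,286.34

$1,286.34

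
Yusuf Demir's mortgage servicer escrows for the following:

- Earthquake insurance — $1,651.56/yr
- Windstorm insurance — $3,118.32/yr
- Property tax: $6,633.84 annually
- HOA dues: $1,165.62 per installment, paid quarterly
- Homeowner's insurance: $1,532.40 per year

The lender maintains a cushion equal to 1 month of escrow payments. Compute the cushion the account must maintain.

$1,466.55

Earthquake insurance — $1,651.56 annually
Windstorm insurance — $3,118.32 annually
Property tax — $6,633.84 annually
HOA dues — $1,165.62 × 4 = $4,662.48 annually
Homeowner's insurance — $1,532.40 annually
Annual escrow total = $1,651.56 + $3,118.32 + $6,633.84 + $4,662.48 + $1,532.40 = $17,598.60
Per month = $17,598.60 ÷ 12 = $1,466.55
Reserve = 1 × $1,466.55 = $1,466.55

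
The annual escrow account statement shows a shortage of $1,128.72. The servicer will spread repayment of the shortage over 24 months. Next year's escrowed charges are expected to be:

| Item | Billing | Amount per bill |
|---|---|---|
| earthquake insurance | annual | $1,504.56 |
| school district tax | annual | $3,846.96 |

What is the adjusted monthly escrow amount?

Earthquake insurance: $1,504.56 annually
School district tax: $3,846.96 annually
Combined annual = $1,504.56 + $3,846.96 = $5,351.52
Base monthly escrow = $5,351.52 / 12 = $445.96
Shortage per month = $1,128.72 ÷ 24 = $47.03
Adjusted monthly = $445.96 + $47.03 = $492.99

$492.99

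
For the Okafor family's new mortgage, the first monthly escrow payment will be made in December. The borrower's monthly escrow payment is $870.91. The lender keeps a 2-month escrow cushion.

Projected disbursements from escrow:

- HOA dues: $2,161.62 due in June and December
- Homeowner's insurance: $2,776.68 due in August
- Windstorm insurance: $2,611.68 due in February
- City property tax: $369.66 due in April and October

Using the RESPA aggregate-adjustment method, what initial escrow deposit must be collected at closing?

$3,984.89

Cushion = 2 × $870.91 = $1,741.82
Trial balance (start $0, +$870.91 each month, − disbursements):
  Dec: +$870.91 − $2,161.62 → -$1,290.71
  Jan: +$870.91 → -$419.80
  Feb: +$870.91 − $2,611.68 → -$2,160.57
  Mar: +$870.91 → -$1,289.66
  Apr: +$870.91 − $369.66 → -$788.41
  May: +$870.91 → $82.50
  Jun: +$870.91 − $2,161.62 → -$1,208.21
  Jul: +$870.91 → -$337.30
  Aug: +$870.91 − $2,776.68 → -$2,243.07
  Sep: +$870.91 → -$1,372.16
  Oct: +$870.91 − $369.66 → -$870.91
  Nov: +$870.91 → $0.00
Lowest trial balance = -$2,243.07 (Aug)
Initial deposit = cushion − low point = $1,741.82 − (-$2,243.07) = $3,984.89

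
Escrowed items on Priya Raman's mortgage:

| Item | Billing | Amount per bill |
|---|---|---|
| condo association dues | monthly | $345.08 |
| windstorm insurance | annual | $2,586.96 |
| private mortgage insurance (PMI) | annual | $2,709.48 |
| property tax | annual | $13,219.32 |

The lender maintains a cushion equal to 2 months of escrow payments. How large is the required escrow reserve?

Condo association dues: $345.08 × 12 = $4,140.96/yr
Windstorm insurance: $2,586.96/yr
Private mortgage insurance (PMI): $2,709.48/yr
Property tax: $13,219.32/yr
Total annual escrow = $4,140.96 + $2,586.96 + $2,709.48 + $13,219.32 = $22,656.72
Per month = $22,656.72 ÷ 12 = $1,888.06
Cushion = 2 × $1,888.06 = $3,776.12

$3,776.12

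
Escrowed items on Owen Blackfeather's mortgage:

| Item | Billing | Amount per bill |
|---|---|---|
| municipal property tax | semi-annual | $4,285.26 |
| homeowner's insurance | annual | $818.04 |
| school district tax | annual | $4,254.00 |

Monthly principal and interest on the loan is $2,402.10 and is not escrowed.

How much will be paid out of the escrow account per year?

$13,642.56

Municipal property tax — $4,285.26 × 2 = $8,570.52 annually
Homeowner's insurance — $818.04 annually
School district tax — $4,254.00 annually
Yearly total = $8,570.52 + $818.04 + $4,254.00 = $13,642.56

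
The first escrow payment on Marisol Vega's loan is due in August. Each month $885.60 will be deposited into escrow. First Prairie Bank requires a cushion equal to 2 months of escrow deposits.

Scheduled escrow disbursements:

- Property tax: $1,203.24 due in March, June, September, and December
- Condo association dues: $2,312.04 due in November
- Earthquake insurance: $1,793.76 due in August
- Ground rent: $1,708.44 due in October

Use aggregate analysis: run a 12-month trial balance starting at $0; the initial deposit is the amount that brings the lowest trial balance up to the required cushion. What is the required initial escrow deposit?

Cushion = 2 × $885.60 = $1,771.20
Trial balance (start $0, +$885.60 each month, − disbursements):
  Aug: +$885.60 − $1,793.76 → -$908.16
  Sep: +$885.60 − $1,203.24 → -$1,225.80
  Oct: +$885.60 − $1,708.44 → -$2,048.64
  Nov: +$885.60 − $2,312.04 → -$3,475.08
  Dec: +$885.60 − $1,203.24 → -$3,792.72
  Jan: +$885.60 → -$2,907.12
  Feb: +$885.60 → -$2,021.52
  Mar: +$885.60 − $1,203.24 → -$2,339.16
  Apr: +$885.60 → -$1,453.56
  May: +$885.60 → -$567.96
  Jun: +$885.60 − $1,203.24 → -$885.60
  Jul: +$885.60 → $0.00
Lowest trial balance = -$3,792.72 (Dec)
Initial deposit = cushion − low point = $1,771.20 − (-$3,792.72) = $5,563.92

$5,563.92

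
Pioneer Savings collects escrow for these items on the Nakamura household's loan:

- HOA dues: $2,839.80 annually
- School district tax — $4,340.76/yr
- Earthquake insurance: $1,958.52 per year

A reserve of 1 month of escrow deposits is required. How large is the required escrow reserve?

$761.59

HOA dues: $2,839.80 per year
School district tax: $4,340.76 per year
Earthquake insurance: $1,958.52 per year
Total per year = $2,839.80 + $4,340.76 + $1,958.52 = $9,139.08
Monthly escrow = $9,139.08 / 12 = $761.59
Reserve = 1 × $761.59 = $761.59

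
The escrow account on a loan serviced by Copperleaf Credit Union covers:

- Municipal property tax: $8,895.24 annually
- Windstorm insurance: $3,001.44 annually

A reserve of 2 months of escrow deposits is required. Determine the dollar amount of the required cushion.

$1,982.78

Municipal property tax = $8,895.24 per year
Windstorm insurance = $3,001.44 per year
Yearly total = $8,895.24 + $3,001.44 = $11,896.68
Monthly = $11,896.68 / 12 = $991.39
Cushion = 2 × $991.39 = $1,982.78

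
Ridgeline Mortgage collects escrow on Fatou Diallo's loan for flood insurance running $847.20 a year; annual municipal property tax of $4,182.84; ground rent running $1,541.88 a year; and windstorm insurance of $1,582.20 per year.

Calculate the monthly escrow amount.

$679.51

Flood insurance = $847.20 annually
Municipal property tax = $4,182.84 annually
Ground rent = $1,541.88 annually
Windstorm insurance = $1,582.20 annually
Total annual escrow = $847.20 + $4,182.84 + $1,541.88 + $1,582.20 = $8,154.12
Monthly = $8,154.12 ÷ 12 = $679.51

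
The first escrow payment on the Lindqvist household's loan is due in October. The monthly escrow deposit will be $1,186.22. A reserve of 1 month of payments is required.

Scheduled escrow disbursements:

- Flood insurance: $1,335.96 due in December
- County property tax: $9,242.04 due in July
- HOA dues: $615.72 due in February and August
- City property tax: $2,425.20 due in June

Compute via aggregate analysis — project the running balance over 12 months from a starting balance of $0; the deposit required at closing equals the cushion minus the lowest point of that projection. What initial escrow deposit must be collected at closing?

$2,942.94

Cushion = 1 × $1,186.22 = $1,186.22
Trial balance (start $0, +$1,186.22 each month, − disbursements):
  Oct: +$1,186.22 → $1,186.22
  Nov: +$1,186.22 → $2,372.44
  Dec: +$1,186.22 − $1,335.96 → $2,222.70
  Jan: +$1,186.22 → $3,408.92
  Feb: +$1,186.22 − $615.72 → $3,979.42
  Mar: +$1,186.22 → $5,165.64
  Apr: +$1,186.22 → $6,351.86
  May: +$1,186.22 → $7,538.08
  Jun: +$1,186.22 − $2,425.20 → $6,299.10
  Jul: +$1,186.22 − $9,242.04 → -$1,756.72
  Aug: +$1,186.22 − $615.72 → -$1,186.22
  Sep: +$1,186.22 → $0.00
Lowest trial balance = -$1,756.72 (Jul)
Initial deposit = cushion − low point = $1,186.22 − (-$1,756.72) = $2,942.94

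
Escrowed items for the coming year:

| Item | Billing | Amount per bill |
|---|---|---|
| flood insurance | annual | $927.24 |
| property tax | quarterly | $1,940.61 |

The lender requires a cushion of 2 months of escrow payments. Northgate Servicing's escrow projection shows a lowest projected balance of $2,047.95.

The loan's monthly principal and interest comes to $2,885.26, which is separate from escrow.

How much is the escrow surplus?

Flood insurance = $927.24 per year
Property tax = $1,940.61 × 4 = $7,762.44 per year
Combined annual = $927.24 + $7,762.44 = $8,689.68
Monthly = $8,689.68 ÷ 12 = $724.14
Cushion = 2 × $724.14 = $1,448.28
Surplus = $2,047.95 − $1,448.28 = $599.67

$599.67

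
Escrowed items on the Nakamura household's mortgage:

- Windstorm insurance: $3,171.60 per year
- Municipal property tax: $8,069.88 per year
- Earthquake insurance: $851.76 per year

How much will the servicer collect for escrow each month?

Windstorm insurance: $3,171.60
Municipal property tax: $8,069.88
Earthquake insurance: $851.76
Combined annual = $12,093.24
Base monthly escrow = $12,093.24 / 12 = $1,007.77

$1,007.77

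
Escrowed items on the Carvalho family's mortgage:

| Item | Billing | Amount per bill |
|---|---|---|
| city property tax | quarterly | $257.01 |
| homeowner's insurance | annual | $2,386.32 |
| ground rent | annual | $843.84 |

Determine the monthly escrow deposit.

$354.85

City property tax — $257.01 × 4 = $1,028.04/yr
Homeowner's insurance — $2,386.32/yr
Ground rent — $843.84/yr
Yearly total = $4,258.20
Monthly = $4,258.20 ÷ 12 = $354.85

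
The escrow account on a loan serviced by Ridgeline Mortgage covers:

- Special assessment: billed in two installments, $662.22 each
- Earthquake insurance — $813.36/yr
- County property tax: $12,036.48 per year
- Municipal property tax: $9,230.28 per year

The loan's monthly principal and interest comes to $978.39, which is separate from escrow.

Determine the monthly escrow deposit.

$1,950.38

Special assessment: $662.22 × 2 = $1,324.44/yr
Earthquake insurance: $813.36/yr
County property tax: $12,036.48/yr
Municipal property tax: $9,230.28/yr
Combined annual = $23,404.56
Monthly = $23,404.56 ÷ 12 = $1,950.38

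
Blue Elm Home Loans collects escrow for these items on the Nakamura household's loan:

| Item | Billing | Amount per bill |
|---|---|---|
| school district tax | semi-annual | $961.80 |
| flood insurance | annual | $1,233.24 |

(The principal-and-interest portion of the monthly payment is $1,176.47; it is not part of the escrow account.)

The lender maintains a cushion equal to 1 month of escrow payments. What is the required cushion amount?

School district tax = $961.80 × 2 = $1,923.60
Flood insurance = $1,233.24
Total annual escrow = $1,923.60 + $1,233.24 = $3,156.84
Monthly = $3,156.84 / 12 = $263.07
Cushion = 1 × $263.07 = $263.07

$263.07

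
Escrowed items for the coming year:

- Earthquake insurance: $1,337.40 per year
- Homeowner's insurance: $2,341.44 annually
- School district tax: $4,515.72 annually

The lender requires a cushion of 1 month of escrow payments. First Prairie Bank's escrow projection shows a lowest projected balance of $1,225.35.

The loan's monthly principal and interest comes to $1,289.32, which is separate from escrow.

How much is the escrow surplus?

$542.47

Earthquake insurance = $1,337.40 annually
Homeowner's insurance = $2,341.44 annually
School district tax = $4,515.72 annually
Total annual escrow = $8,194.56
Base monthly escrow = $8,194.56 / 12 = $682.88
Required reserve = 1 × $682.88 = $682.88
Excess over cushion: $1,225.35 − $682.88 = $542.47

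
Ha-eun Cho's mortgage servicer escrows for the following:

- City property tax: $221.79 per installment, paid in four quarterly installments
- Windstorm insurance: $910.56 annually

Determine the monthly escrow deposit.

$149.81

City property tax = $221.79 × 4 = $887.16/yr
Windstorm insurance = $910.56/yr
Total annual escrow = $1,797.72
Monthly = $1,797.72 ÷ 12 = $149.81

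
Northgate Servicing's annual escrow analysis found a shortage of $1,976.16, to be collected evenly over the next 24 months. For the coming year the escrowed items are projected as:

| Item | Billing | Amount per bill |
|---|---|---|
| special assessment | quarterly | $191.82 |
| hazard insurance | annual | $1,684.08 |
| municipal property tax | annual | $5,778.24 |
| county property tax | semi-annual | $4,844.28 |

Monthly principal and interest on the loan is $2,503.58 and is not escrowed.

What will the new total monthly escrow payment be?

$1,575.52

Special assessment: $191.82 × 4 = $767.28 per year
Hazard insurance: $1,684.08 per year
Municipal property tax: $5,778.24 per year
County property tax: $4,844.28 × 2 = $9,688.56 per year
Yearly total = $17,918.16
Per month = $17,918.16 / 12 = $1,493.18
Shortage per month = $1,976.16 ÷ 24 = $82.34
Adjusted monthly = $1,493.18 + $82.34 = $1,575.52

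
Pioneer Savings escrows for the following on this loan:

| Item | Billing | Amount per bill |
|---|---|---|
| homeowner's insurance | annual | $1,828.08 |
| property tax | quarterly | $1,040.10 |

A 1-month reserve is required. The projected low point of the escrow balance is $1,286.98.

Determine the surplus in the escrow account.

$787.94

Homeowner's insurance — $1,828.08
Property tax — $1,040.10 × 4 = $4,160.40
Annual escrow total = $1,828.08 + $4,160.40 = $5,988.48
Base monthly escrow = $5,988.48 / 12 = $499.04
Required cushion = 1 × $499.04 = $499.04
Surplus = $1,286.98 − $499.04 = $787.94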